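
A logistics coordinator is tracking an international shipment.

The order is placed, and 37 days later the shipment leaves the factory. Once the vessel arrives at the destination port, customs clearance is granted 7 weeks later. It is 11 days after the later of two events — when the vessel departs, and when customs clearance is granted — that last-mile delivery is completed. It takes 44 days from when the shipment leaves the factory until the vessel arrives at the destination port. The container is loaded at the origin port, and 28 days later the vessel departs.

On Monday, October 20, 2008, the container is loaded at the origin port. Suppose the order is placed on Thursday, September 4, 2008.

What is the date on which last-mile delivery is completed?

The container is loaded at the origin port: Oct 20, 2008.
The vessel departs: Oct 20, 2008 + 28 days = Nov 17, 2008.
The order is placed: Sep 4, 2008.
The shipment leaves the factory: Sep 4, 2008 + 37 days = Oct 11, 2008.
The vessel arrives at the destination port: Oct 11, 2008 + 44 days = Nov 24, 2008.
Customs clearance is granted: Nov 24, 2008 + 7 weeks = Jan 12, 2009.
Both prerequisites met — the vessel departs (Nov 17, 2008), customs clearance is granted (Jan 12, 2009); the later is Jan 12, 2009.
Last-mile delivery is completed: Jan 12, 2009 + 11 days = Jan 23, 2009.

Friday, January 23, 2009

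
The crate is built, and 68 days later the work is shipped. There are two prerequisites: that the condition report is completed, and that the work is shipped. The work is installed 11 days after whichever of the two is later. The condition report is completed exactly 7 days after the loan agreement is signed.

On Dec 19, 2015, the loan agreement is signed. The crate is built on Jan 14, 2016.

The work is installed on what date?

Apr 2, 2016

The loan agreement is signed: Dec 19, 2015.
The condition report is completed: Dec 19, 2015 + 7 days = Dec 26, 2015.
The crate is built: Jan 14, 2016.
The work is shipped: Jan 14, 2016 + 68 days = Mar 22, 2016.
Both prerequisites met — the condition report is completed (Dec 26, 2015), the work is shipped (Mar 22, 2016); the later is Mar 22, 2016.
The work is installed: Mar 22, 2016 + 11 days = Apr 2, 2016.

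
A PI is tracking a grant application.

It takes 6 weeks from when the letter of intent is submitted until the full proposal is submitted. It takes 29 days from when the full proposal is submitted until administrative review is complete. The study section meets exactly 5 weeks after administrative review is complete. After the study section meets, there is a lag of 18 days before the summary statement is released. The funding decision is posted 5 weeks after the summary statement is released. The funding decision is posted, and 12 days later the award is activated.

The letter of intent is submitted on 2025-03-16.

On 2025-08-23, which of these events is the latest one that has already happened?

The funding decision is posted

The letter of intent is submitted: Mar 16, 2025.
The full proposal is submitted: Mar 16, 2025 + 6 weeks = Apr 27, 2025.
Administrative review is complete: Apr 27, 2025 + 29 days = May 26, 2025.
The study section meets: May 26, 2025 + 5 weeks = Jun 30, 2025.
The summary statement is released: Jun 30, 2025 + 18 days = Jul 18, 2025.
The funding decision is posted: Jul 18, 2025 + 5 weeks = Aug 22, 2025.
The award is activated: Aug 22, 2025 + 12 days = Sep 3, 2025.
Aug 23, 2025 falls between when the funding decision is posted (Aug 22, 2025) and when the award is activated (Sep 3, 2025).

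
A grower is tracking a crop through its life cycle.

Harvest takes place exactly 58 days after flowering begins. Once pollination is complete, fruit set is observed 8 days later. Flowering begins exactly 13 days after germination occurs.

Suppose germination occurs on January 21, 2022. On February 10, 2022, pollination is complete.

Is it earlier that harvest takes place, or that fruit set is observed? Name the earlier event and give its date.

Germination occurs: Jan 21, 2022.
Flowering begins: Jan 21, 2022 + 13 days = Feb 3, 2022.
Harvest takes place: Feb 3, 2022 + 58 days = Apr 2, 2022.
Pollination is complete: Feb 10, 2022.
Fruit set is observed: Feb 10, 2022 + 8 days = Feb 18, 2022.
Comparing: harvest takes place on Apr 2, 2022 vs fruit set is observed on Feb 18, 2022. Earlier: fruit set is observed.

Fruit set is observed — February 18, 2022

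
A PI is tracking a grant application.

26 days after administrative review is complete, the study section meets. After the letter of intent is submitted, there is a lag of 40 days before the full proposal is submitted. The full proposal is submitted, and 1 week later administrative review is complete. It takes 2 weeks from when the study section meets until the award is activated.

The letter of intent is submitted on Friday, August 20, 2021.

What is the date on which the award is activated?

The letter of intent is submitted: Aug 20, 2021.
The full proposal is submitted: Aug 20, 2021 + 40 days = Sep 29, 2021.
Administrative review is complete: Sep 29, 2021 + 1 week = Oct 6, 2021.
The study section meets: Oct 6, 2021 + 26 days = Nov 1, 2021.
The award is activated: Nov 1, 2021 + 2 weeks = Nov 15, 2021.

Monday, November 15, 2021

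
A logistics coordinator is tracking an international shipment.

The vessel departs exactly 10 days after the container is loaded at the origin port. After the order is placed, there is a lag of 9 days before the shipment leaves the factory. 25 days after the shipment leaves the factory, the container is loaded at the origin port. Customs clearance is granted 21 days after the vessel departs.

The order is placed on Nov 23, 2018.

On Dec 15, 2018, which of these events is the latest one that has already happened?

The shipment leaves the factory

The order is placed: Nov 23, 2018.
The shipment leaves the factory: Nov 23, 2018 + 9 days = Dec 2, 2018.
The container is loaded at the origin port: Dec 2, 2018 + 25 days = Dec 27, 2018.
The vessel departs: Dec 27, 2018 + 10 days = Jan 6, 2019.
Customs clearance is granted: Jan 6, 2019 + 21 days = Jan 27, 2019.
Dec 15, 2018 falls between when the shipment leaves the factory (Dec 2, 2018) and when the container is loaded at the origin port (Dec 27, 2018).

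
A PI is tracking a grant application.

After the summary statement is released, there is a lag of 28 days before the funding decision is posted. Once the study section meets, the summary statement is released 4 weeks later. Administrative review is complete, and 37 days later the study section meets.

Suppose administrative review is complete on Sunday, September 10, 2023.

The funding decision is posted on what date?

Tuesday, December 12, 2023

Administrative review is complete: Sep 10, 2023.
The study section meets: Sep 10, 2023 + 37 days = Oct 17, 2023.
The summary statement is released: Oct 17, 2023 + 4 weeks = Nov 14, 2023.
The funding decision is posted: Nov 14, 2023 + 28 days = Dec 12, 2023.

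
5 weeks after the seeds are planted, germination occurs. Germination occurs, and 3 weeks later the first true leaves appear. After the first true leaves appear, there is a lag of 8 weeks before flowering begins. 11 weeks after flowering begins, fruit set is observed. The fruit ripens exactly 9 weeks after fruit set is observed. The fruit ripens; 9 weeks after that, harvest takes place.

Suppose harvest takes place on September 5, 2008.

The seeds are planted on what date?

Harvest takes place: Sep 5, 2008.
The fruit ripens: Sep 5, 2008 − 9 weeks = Jul 4, 2008.
Fruit set is observed: Jul 4, 2008 − 9 weeks = May 2, 2008.
Flowering begins: May 2, 2008 − 11 weeks = Feb 15, 2008.
The first true leaves appear: Feb 15, 2008 − 8 weeks = Dec 21, 2007.
Germination occurs: Dec 21, 2007 − 3 weeks = Nov 30, 2007.
The seeds are planted: Nov 30, 2007 − 5 weeks = Oct 26, 2007.

October 26, 2007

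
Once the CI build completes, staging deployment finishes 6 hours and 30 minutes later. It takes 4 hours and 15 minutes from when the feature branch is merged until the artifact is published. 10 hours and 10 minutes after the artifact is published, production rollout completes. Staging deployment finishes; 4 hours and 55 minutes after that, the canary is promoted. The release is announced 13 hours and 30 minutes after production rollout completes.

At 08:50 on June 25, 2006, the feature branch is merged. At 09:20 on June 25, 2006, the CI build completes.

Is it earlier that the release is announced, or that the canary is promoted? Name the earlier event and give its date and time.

The canary is promoted — 20:45 on June 25, 2006

The feature branch is merged: 08:50 Jun 25, 2006.
The artifact is published: 08:50 Jun 25, 2006 + 4h15m = 13:05 Jun 25, 2006.
Production rollout completes: 13:05 Jun 25, 2006 + 10h10m = 23:15 Jun 25, 2006.
The release is announced: 23:15 Jun 25, 2006 + 13h30m = 12:45 Jun 26, 2006.
The CI build completes: 09:20 Jun 25, 2006.
Staging deployment finishes: 09:20 Jun 25, 2006 + 6h30m = 15:50 Jun 25, 2006.
The canary is promoted: 15:50 Jun 25, 2006 + 4h55m = 20:45 Jun 25, 2006.
Comparing: the release is announced at 12:45 Jun 26, 2006 vs the canary is promoted at 20:45 Jun 25, 2006. Earlier: the canary is promoted.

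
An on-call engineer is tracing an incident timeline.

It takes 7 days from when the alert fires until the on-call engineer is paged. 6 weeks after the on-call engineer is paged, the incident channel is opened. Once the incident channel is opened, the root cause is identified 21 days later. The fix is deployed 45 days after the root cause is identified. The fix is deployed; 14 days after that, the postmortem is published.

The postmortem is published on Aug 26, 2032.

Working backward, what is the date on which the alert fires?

The postmortem is published: Aug 26, 2032.
The fix is deployed: Aug 26, 2032 − 14 days = Aug 12, 2032.
The root cause is identified: Aug 12, 2032 − 45 days = Jun 28, 2032.
The incident channel is opened: Jun 28, 2032 − 21 days = Jun 7, 2032.
The on-call engineer is paged: Jun 7, 2032 − 6 weeks = Apr 26, 2032.
The alert fires: Apr 26, 2032 − 7 days = Apr 19, 2032.

Apr 19, 2032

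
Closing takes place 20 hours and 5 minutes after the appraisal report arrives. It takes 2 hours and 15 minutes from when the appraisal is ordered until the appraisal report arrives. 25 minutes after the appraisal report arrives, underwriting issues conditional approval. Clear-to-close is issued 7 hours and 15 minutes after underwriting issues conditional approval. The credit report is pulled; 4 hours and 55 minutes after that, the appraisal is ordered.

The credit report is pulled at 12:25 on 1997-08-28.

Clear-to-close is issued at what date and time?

03:15 on 1997-08-29

The credit report is pulled: 12:25 Aug 28, 1997.
The appraisal is ordered: 12:25 Aug 28, 1997 + 4h55m = 17:20 Aug 28, 1997.
The appraisal report arrives: 17:20 Aug 28, 1997 + 2h15m = 19:35 Aug 28, 1997.
Underwriting issues conditional approval: 19:35 Aug 28, 1997 + 25m = 20:00 Aug 28, 1997.
Clear-to-close is issued: 20:00 Aug 28, 1997 + 7h15m = 03:15 Aug 29, 1997.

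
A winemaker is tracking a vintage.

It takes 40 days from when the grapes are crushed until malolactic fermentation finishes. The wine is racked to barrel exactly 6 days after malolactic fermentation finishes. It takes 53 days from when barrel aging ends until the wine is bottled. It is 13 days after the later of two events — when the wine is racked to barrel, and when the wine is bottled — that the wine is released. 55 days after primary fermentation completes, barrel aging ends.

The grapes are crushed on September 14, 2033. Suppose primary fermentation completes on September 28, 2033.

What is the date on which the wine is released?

The grapes are crushed: Sep 14, 2033.
Malolactic fermentation finishes: Sep 14, 2033 + 40 days = Oct 24, 2033.
The wine is racked to barrel: Oct 24, 2033 + 6 days = Oct 30, 2033.
Primary fermentation completes: Sep 28, 2033.
Barrel aging ends: Sep 28, 2033 + 55 days = Nov 22, 2033.
The wine is bottled: Nov 22, 2033 + 53 days = Jan 14, 2034.
Both prerequisites met — the wine is racked to barrel (Oct 30, 2033), the wine is bottled (Jan 14, 2034); the later is Jan 14, 2034.
The wine is released: Jan 14, 2034 + 13 days = Jan 27, 2034.

January 27, 2034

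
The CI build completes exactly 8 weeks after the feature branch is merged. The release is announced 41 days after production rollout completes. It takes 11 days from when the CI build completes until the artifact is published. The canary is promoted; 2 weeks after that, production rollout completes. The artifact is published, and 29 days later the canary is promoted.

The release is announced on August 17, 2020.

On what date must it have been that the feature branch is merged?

March 19, 2020

The release is announced: Aug 17, 2020.
Production rollout completes: Aug 17, 2020 − 41 days = Jul 7, 2020.
The canary is promoted: Jul 7, 2020 − 2 weeks = Jun 23, 2020.
The artifact is published: Jun 23, 2020 − 29 days = May 25, 2020.
The CI build completes: May 25, 2020 − 11 days = May 14, 2020.
The feature branch is merged: May 14, 2020 − 8 weeks = Mar 19, 2020.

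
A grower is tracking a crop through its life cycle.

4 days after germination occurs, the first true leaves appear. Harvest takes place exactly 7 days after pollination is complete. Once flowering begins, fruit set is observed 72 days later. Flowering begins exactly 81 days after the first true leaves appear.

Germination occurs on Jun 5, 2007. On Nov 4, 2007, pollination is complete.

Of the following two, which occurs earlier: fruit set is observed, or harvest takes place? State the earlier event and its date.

Germination occurs: Jun 5, 2007.
The first true leaves appear: Jun 5, 2007 + 4 days = Jun 9, 2007.
Flowering begins: Jun 9, 2007 + 81 days = Aug 29, 2007.
Fruit set is observed: Aug 29, 2007 + 72 days = Nov 9, 2007.
Pollination is complete: Nov 4, 2007.
Harvest takes place: Nov 4, 2007 + 7 days = Nov 11, 2007.
Comparing: fruit set is observed on Nov 9, 2007 vs harvest takes place on Nov 11, 2007. Earlier: fruit set is observed.

Fruit set is observed — Nov 9, 2007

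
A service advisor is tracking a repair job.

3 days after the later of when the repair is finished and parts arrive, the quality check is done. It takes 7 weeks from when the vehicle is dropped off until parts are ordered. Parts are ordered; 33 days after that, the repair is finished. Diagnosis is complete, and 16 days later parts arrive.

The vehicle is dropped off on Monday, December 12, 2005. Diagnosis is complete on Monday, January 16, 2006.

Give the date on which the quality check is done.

Tuesday, March 7, 2006

The vehicle is dropped off: Dec 12, 2005.
Parts are ordered: Dec 12, 2005 + 7 weeks = Jan 30, 2006.
The repair is finished: Jan 30, 2006 + 33 days = Mar 4, 2006.
Diagnosis is complete: Jan 16, 2006.
Parts arrive: Jan 16, 2006 + 16 days = Feb 1, 2006.
Both prerequisites met — the repair is finished (Mar 4, 2006), parts arrive (Feb 1, 2006); the later is Mar 4, 2006.
The quality check is done: Mar 4, 2006 + 3 days = Mar 7, 2006.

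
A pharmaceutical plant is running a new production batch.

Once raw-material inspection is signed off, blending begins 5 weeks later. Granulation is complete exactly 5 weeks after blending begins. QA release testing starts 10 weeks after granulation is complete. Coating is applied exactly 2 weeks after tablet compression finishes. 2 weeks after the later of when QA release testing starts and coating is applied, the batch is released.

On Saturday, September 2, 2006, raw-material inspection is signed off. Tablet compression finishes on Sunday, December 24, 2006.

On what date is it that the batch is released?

Raw-material inspection is signed off: Sep 2, 2006.
Blending begins: Sep 2, 2006 + 5 weeks = Oct 7, 2006.
Granulation is complete: Oct 7, 2006 + 5 weeks = Nov 11, 2006.
QA release testing starts: Nov 11, 2006 + 10 weeks = Jan 20, 2007.
Tablet compression finishes: Dec 24, 2006.
Coating is applied: Dec 24, 2006 + 2 weeks = Jan 7, 2007.
Both prerequisites met — QA release testing starts (Jan 20, 2007), coating is applied (Jan 7, 2007); the later is Jan 20, 2007.
The batch is released: Jan 20, 2007 + 2 weeks = Feb 3, 2007.

Saturday, February 3, 2007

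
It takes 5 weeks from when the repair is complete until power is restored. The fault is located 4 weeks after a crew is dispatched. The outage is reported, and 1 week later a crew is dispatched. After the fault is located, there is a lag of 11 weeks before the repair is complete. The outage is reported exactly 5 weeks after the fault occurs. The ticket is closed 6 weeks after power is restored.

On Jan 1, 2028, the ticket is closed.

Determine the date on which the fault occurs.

May 22, 2027

The ticket is closed: Jan 1, 2028.
Power is restored: Jan 1, 2028 − 6 weeks = Nov 20, 2027.
The repair is complete: Nov 20, 2027 − 5 weeks = Oct 16, 2027.
The fault is located: Oct 16, 2027 − 11 weeks = Jul 31, 2027.
A crew is dispatched: Jul 31, 2027 − 4 weeks = Jul 3, 2027.
The outage is reported: Jul 3, 2027 − 1 week = Jun 26, 2027.
The fault occurs: Jun 26, 2027 − 5 weeks = May 22, 2027.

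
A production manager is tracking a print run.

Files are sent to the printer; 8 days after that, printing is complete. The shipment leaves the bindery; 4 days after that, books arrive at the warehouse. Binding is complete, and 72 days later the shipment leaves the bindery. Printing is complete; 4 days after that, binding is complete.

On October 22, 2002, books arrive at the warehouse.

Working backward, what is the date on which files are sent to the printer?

Books arrive at the warehouse: Oct 22, 2002.
The shipment leaves the bindery: Oct 22, 2002 − 4 days = Oct 18, 2002.
Binding is complete: Oct 18, 2002 − 72 days = Aug 7, 2002.
Printing is complete: Aug 7, 2002 − 4 days = Aug 3, 2002.
Files are sent to the printer: Aug 3, 2002 − 8 days = Jul 26, 2002.

July 26, 2002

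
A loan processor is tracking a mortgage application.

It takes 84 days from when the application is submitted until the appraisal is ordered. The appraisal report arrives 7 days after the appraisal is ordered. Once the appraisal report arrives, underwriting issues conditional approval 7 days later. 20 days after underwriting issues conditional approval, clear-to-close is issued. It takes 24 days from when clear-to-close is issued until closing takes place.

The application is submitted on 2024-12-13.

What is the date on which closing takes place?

2025-05-04

The application is submitted: Dec 13, 2024.
The appraisal is ordered: Dec 13, 2024 + 84 days = Mar 7, 2025.
The appraisal report arrives: Mar 7, 2025 + 7 days = Mar 14, 2025.
Underwriting issues conditional approval: Mar 14, 2025 + 7 days = Mar 21, 2025.
Clear-to-close is issued: Mar 21, 2025 + 20 days = Apr 10, 2025.
Closing takes place: Apr 10, 2025 + 24 days = May 4, 2025.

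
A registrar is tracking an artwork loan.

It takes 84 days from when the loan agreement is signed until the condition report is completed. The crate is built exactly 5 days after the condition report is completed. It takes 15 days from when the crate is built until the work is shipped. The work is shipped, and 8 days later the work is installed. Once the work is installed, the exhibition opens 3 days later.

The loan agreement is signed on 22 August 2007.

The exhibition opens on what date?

The loan agreement is signed: Aug 22, 2007.
The condition report is completed: Aug 22, 2007 + 84 days = Nov 14, 2007.
The crate is built: Nov 14, 2007 + 5 days = Nov 19, 2007.
The work is shipped: Nov 19, 2007 + 15 days = Dec 4, 2007.
The work is installed: Dec 4, 2007 + 8 days = Dec 12, 2007.
The exhibition opens: Dec 12, 2007 + 3 days = Dec 15, 2007.

15 December 2007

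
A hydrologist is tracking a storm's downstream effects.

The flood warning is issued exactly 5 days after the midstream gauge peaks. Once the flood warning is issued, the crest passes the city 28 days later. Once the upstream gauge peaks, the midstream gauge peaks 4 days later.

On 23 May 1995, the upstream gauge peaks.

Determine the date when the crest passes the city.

29 June 1995

The upstream gauge peaks: May 23, 1995.
The midstream gauge peaks: May 23, 1995 + 4 days = May 27, 1995.
The flood warning is issued: May 27, 1995 + 5 days = Jun 1, 1995.
The crest passes the city: Jun 1, 1995 + 28 days = Jun 29, 1995.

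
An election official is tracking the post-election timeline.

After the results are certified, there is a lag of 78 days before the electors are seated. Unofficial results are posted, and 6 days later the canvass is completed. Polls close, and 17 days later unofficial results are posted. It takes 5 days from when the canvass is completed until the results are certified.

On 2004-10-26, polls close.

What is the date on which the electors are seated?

Polls close: Oct 26, 2004.
Unofficial results are posted: Oct 26, 2004 + 17 days = Nov 12, 2004.
The canvass is completed: Nov 12, 2004 + 6 days = Nov 18, 2004.
The results are certified: Nov 18, 2004 + 5 days = Nov 23, 2004.
The electors are seated: Nov 23, 2004 + 78 days = Feb 9, 2005.

2005-02-09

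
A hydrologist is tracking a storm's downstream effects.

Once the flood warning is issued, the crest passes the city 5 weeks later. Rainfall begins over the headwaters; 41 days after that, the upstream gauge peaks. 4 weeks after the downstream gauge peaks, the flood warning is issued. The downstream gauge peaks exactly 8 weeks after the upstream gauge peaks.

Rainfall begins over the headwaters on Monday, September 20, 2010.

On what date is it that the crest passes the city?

Rainfall begins over the headwaters: Sep 20, 2010.
The upstream gauge peaks: Sep 20, 2010 + 41 days = Oct 31, 2010.
The downstream gauge peaks: Oct 31, 2010 + 8 weeks = Dec 26, 2010.
The flood warning is issued: Dec 26, 2010 + 4 weeks = Jan 23, 2011.
The crest passes the city: Jan 23, 2011 + 5 weeks = Feb 27, 2011.

Sunday, February 27, 2011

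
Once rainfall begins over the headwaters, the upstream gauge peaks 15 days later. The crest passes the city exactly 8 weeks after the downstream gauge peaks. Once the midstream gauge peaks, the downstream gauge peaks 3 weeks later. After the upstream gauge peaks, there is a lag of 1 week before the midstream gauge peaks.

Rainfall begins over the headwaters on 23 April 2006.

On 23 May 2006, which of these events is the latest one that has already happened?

The midstream gauge peaks

Rainfall begins over the headwaters: Apr 23, 2006.
The upstream gauge peaks: Apr 23, 2006 + 15 days = May 8, 2006.
The midstream gauge peaks: May 8, 2006 + 1 week = May 15, 2006.
The downstream gauge peaks: May 15, 2006 + 3 weeks = Jun 5, 2006.
The crest passes the city: Jun 5, 2006 + 8 weeks = Jul 31, 2006.
May 23, 2006 falls between when the midstream gauge peaks (May 15, 2006) and when the downstream gauge peaks (Jun 5, 2006).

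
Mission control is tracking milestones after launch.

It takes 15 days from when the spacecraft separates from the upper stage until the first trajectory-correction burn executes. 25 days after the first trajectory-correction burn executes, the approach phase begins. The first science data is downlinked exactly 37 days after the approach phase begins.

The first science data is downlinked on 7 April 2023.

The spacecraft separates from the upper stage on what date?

The first science data is downlinked: Apr 7, 2023.
The approach phase begins: Apr 7, 2023 − 37 days = Mar 1, 2023.
The first trajectory-correction burn executes: Mar 1, 2023 − 25 days = Feb 4, 2023.
The spacecraft separates from the upper stage: Feb 4, 2023 − 15 days = Jan 20, 2023.

20 January 2023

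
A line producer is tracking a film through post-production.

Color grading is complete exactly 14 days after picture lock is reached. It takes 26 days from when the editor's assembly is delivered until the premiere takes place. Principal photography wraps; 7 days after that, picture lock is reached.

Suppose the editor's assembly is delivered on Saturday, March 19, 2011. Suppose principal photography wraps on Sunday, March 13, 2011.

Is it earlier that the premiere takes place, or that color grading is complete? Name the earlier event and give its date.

Color grading is complete — Sunday, April 3, 2011

The editor's assembly is delivered: Mar 19, 2011.
The premiere takes place: Mar 19, 2011 + 26 days = Apr 14, 2011.
Principal photography wraps: Mar 13, 2011.
Picture lock is reached: Mar 13, 2011 + 7 days = Mar 20, 2011.
Color grading is complete: Mar 20, 2011 + 14 days = Apr 3, 2011.
Comparing: the premiere takes place on Apr 14, 2011 vs color grading is complete on Apr 3, 2011. Earlier: color grading is complete.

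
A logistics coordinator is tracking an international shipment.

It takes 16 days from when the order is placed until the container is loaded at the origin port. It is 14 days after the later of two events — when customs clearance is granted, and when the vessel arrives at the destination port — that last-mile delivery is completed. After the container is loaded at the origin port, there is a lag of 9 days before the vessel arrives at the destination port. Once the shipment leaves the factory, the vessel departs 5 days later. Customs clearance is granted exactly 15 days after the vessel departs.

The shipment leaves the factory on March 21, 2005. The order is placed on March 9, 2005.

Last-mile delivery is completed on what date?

The shipment leaves the factory: Mar 21, 2005.
The vessel departs: Mar 21, 2005 + 5 days = Mar 26, 2005.
Customs clearance is granted: Mar 26, 2005 + 15 days = Apr 10, 2005.
The order is placed: Mar 9, 2005.
The container is loaded at the origin port: Mar 9, 2005 + 16 days = Mar 25, 2005.
The vessel arrives at the destination port: Mar 25, 2005 + 9 days = Apr 3, 2005.
Both prerequisites met — customs clearance is granted (Apr 10, 2005), the vessel arrives at the destination port (Apr 3, 2005); the later is Apr 10, 2005.
Last-mile delivery is completed: Apr 10, 2005 + 14 days = Apr 24, 2005.

April 24, 2005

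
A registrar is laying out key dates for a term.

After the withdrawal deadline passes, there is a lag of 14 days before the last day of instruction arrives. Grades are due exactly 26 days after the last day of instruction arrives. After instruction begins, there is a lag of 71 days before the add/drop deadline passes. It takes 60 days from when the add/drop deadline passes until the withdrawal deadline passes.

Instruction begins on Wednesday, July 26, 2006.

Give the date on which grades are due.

Saturday, January 13, 2007

Instruction begins: Jul 26, 2006.
The add/drop deadline passes: Jul 26, 2006 + 71 days = Oct 5, 2006.
The withdrawal deadline passes: Oct 5, 2006 + 60 days = Dec 4, 2006.
The last day of instruction arrives: Dec 4, 2006 + 14 days = Dec 18, 2006.
Grades are due: Dec 18, 2006 + 26 days = Jan 13, 2007.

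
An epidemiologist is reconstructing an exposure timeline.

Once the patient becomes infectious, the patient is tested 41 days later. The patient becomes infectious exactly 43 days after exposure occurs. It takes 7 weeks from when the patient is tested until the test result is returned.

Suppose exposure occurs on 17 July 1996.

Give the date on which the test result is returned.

Exposure occurs: Jul 17, 1996.
The patient becomes infectious: Jul 17, 1996 + 43 days = Aug 29, 1996.
The patient is tested: Aug 29, 1996 + 41 days = Oct 9, 1996.
The test result is returned: Oct 9, 1996 + 7 weeks = Nov 27, 1996.

27 November 1996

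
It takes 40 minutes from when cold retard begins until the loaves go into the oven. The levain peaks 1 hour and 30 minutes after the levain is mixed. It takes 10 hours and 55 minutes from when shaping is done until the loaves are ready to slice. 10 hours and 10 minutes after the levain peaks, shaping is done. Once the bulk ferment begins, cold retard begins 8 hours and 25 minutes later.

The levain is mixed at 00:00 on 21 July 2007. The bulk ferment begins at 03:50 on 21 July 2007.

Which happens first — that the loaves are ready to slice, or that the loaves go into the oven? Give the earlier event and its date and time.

The levain is mixed: 00:00 Jul 21, 2007.
The levain peaks: 00:00 Jul 21, 2007 + 1h30m = 01:30 Jul 21, 2007.
Shaping is done: 01:30 Jul 21, 2007 + 10h10m = 11:40 Jul 21, 2007.
The loaves are ready to slice: 11:40 Jul 21, 2007 + 10h55m = 22:35 Jul 21, 2007.
The bulk ferment begins: 03:50 Jul 21, 2007.
Cold retard begins: 03:50 Jul 21, 2007 + 8h25m = 12:15 Jul 21, 2007.
The loaves go into the oven: 12:15 Jul 21, 2007 + 40m = 12:55 Jul 21, 2007.
Comparing: the loaves are ready to slice at 22:35 Jul 21, 2007 vs the loaves go into the oven at 12:55 Jul 21, 2007. Earlier: the loaves go into the oven.

The loaves go into the oven — 12:55 on 21 July 2007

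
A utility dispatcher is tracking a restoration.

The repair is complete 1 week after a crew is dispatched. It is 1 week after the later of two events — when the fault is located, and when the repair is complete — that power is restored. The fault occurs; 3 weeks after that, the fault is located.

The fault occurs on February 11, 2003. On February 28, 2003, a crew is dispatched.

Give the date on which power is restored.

The fault occurs: Feb 11, 2003.
The fault is located: Feb 11, 2003 + 3 weeks = Mar 4, 2003.
A crew is dispatched: Feb 28, 2003.
The repair is complete: Feb 28, 2003 + 1 week = Mar 7, 2003.
Both prerequisites met — the fault is located (Mar 4, 2003), the repair is complete (Mar 7, 2003); the later is Mar 7, 2003.
Power is restored: Mar 7, 2003 + 1 week = Mar 14, 2003.

March 14, 2003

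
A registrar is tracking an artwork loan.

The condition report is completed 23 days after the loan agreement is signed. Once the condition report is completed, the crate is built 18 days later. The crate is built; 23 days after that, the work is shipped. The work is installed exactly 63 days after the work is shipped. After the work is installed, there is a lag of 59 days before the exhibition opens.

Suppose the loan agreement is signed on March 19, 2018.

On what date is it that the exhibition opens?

The loan agreement is signed: Mar 19, 2018.
The condition report is completed: Mar 19, 2018 + 23 days = Apr 11, 2018.
The crate is built: Apr 11, 2018 + 18 days = Apr 29, 2018.
The work is shipped: Apr 29, 2018 + 23 days = May 22, 2018.
The work is installed: May 22, 2018 + 63 days = Jul 24, 2018.
The exhibition opens: Jul 24, 2018 + 59 days = Sep 21, 2018.

September 21, 2018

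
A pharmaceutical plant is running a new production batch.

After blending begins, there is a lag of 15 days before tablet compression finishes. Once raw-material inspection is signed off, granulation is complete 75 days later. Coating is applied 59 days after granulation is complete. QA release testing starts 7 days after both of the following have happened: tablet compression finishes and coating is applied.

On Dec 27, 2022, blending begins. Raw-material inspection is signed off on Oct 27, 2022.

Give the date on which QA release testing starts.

Blending begins: Dec 27, 2022.
Tablet compression finishes: Dec 27, 2022 + 15 days = Jan 11, 2023.
Raw-material inspection is signed off: Oct 27, 2022.
Granulation is complete: Oct 27, 2022 + 75 days = Jan 10, 2023.
Coating is applied: Jan 10, 2023 + 59 days = Mar 10, 2023.
Both prerequisites met — tablet compression finishes (Jan 11, 2023), coating is applied (Mar 10, 2023); the later is Mar 10, 2023.
QA release testing starts: Mar 10, 2023 + 7 days = Mar 17, 2023.

Mar 17, 2023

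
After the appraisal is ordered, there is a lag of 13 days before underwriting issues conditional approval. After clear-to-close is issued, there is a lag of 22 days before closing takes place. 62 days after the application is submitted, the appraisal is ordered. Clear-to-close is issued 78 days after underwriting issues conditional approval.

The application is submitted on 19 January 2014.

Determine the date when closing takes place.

13 July 2014

The application is submitted: Jan 19, 2014.
The appraisal is ordered: Jan 19, 2014 + 62 days = Mar 22, 2014.
Underwriting issues conditional approval: Mar 22, 2014 + 13 days = Apr 4, 2014.
Clear-to-close is issued: Apr 4, 2014 + 78 days = Jun 21, 2014.
Closing takes place: Jun 21, 2014 + 22 days = Jul 13, 2014.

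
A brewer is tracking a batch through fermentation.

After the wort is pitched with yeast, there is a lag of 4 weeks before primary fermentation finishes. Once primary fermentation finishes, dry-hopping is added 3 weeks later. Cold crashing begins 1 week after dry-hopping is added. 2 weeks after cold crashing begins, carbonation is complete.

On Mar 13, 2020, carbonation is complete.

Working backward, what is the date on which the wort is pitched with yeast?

Jan 3, 2020

Carbonation is complete: Mar 13, 2020.
Cold crashing begins: Mar 13, 2020 − 2 weeks = Feb 28, 2020.
Dry-hopping is added: Feb 28, 2020 − 1 week = Feb 21, 2020.
Primary fermentation finishes: Feb 21, 2020 − 3 weeks = Jan 31, 2020.
The wort is pitched with yeast: Jan 31, 2020 − 4 weeks = Jan 3, 2020.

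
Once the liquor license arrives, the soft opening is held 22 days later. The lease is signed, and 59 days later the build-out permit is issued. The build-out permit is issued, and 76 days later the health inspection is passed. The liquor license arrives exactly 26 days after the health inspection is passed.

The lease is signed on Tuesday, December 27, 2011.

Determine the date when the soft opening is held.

Wednesday, June 27, 2012

The lease is signed: Dec 27, 2011.
The build-out permit is issued: Dec 27, 2011 + 59 days = Feb 24, 2012.
The health inspection is passed: Feb 24, 2012 + 76 days = May 10, 2012.
The liquor license arrives: May 10, 2012 + 26 days = Jun 5, 2012.
The soft opening is held: Jun 5, 2012 + 22 days = Jun 27, 2012.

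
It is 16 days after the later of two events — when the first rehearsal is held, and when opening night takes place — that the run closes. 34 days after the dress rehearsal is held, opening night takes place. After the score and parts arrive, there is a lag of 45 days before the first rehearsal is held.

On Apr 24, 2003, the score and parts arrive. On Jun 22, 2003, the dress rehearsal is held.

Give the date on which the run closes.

The score and parts arrive: Apr 24, 2003.
The first rehearsal is held: Apr 24, 2003 + 45 days = Jun 8, 2003.
The dress rehearsal is held: Jun 22, 2003.
Opening night takes place: Jun 22, 2003 + 34 days = Jul 26, 2003.
Both prerequisites met — the first rehearsal is held (Jun 8, 2003), opening night takes place (Jul 26, 2003); the later is Jul 26, 2003.
The run closes: Jul 26, 2003 + 16 days = Aug 11, 2003.

Aug 11, 2003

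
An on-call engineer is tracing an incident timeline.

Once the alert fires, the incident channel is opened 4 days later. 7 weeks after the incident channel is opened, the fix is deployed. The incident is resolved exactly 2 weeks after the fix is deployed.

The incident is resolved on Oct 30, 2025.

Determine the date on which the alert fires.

The incident is resolved: Oct 30, 2025.
The fix is deployed: Oct 30, 2025 − 2 weeks = Oct 16, 2025.
The incident channel is opened: Oct 16, 2025 − 7 weeks = Aug 28, 2025.
The alert fires: Aug 28, 2025 − 4 days = Aug 24, 2025.

Aug 24, 2025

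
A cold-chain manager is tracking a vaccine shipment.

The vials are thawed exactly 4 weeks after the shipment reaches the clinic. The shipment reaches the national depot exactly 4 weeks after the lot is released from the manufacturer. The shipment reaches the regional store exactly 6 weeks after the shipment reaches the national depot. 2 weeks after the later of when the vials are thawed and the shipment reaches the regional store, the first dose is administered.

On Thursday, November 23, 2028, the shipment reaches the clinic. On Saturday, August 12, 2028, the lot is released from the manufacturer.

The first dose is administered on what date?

The shipment reaches the clinic: Nov 23, 2028.
The vials are thawed: Nov 23, 2028 + 4 weeks = Dec 21, 2028.
The lot is released from the manufacturer: Aug 12, 2028.
The shipment reaches the national depot: Aug 12, 2028 + 4 weeks = Sep 9, 2028.
The shipment reaches the regional store: Sep 9, 2028 + 6 weeks = Oct 21, 2028.
Both prerequisites met — the vials are thawed (Dec 21, 2028), the shipment reaches the regional store (Oct 21, 2028); the later is Dec 21, 2028.
The first dose is administered: Dec 21, 2028 + 2 weeks = Jan 4, 2029.

Thursday, January 4, 2029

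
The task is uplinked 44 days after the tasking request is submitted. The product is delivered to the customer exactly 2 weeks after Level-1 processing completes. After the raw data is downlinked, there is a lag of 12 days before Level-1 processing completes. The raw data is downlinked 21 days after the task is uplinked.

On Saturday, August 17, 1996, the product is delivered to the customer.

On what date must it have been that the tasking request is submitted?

Saturday, May 18, 1996

The product is delivered to the customer: Aug 17, 1996.
Level-1 processing completes: Aug 17, 1996 − 2 weeks = Aug 3, 1996.
The raw data is downlinked: Aug 3, 1996 − 12 days = Jul 22, 1996.
The task is uplinked: Jul 22, 1996 − 21 days = Jul 1, 1996.
The tasking request is submitted: Jul 1, 1996 − 44 days = May 18, 1996.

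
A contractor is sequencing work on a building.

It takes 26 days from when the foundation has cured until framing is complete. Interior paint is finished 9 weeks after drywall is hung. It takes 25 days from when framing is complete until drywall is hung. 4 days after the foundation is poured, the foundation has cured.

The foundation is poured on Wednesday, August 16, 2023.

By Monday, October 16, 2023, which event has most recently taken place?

Drywall is hung

The foundation is poured: Aug 16, 2023.
The foundation has cured: Aug 16, 2023 + 4 days = Aug 20, 2023.
Framing is complete: Aug 20, 2023 + 26 days = Sep 15, 2023.
Drywall is hung: Sep 15, 2023 + 25 days = Oct 10, 2023.
Interior paint is finished: Oct 10, 2023 + 9 weeks = Dec 12, 2023.
Oct 16, 2023 falls between when drywall is hung (Oct 10, 2023) and when interior paint is finished (Dec 12, 2023).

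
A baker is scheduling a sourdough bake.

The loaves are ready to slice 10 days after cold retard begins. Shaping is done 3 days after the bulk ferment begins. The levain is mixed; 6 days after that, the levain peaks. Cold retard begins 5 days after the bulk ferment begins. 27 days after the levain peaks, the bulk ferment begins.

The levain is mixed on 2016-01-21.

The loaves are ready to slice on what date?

2016-03-09

The levain is mixed: Jan 21, 2016.
The levain peaks: Jan 21, 2016 + 6 days = Jan 27, 2016.
The bulk ferment begins: Jan 27, 2016 + 27 days = Feb 23, 2016.
Cold retard begins: Feb 23, 2016 + 5 days = Feb 28, 2016.
The loaves are ready to slice: Feb 28, 2016 + 10 days = Mar 9, 2016.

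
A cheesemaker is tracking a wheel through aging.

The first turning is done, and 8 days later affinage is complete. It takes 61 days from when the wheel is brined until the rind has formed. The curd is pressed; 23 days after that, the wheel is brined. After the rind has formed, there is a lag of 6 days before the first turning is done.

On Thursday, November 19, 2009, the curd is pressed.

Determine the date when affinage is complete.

Thursday, February 25, 2010

The curd is pressed: Nov 19, 2009.
The wheel is brined: Nov 19, 2009 + 23 days = Dec 12, 2009.
The rind has formed: Dec 12, 2009 + 61 days = Feb 11, 2010.
The first turning is done: Feb 11, 2010 + 6 days = Feb 17, 2010.
Affinage is complete: Feb 17, 2010 + 8 days = Feb 25, 2010.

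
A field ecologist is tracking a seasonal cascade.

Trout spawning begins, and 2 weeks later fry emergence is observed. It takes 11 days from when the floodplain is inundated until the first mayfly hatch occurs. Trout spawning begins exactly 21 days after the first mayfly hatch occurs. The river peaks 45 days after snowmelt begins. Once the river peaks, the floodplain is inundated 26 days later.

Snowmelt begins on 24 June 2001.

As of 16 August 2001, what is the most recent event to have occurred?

The river peaks

Snowmelt begins: Jun 24, 2001.
The river peaks: Jun 24, 2001 + 45 days = Aug 8, 2001.
The floodplain is inundated: Aug 8, 2001 + 26 days = Sep 3, 2001.
The first mayfly hatch occurs: Sep 3, 2001 + 11 days = Sep 14, 2001.
Trout spawning begins: Sep 14, 2001 + 21 days = Oct 5, 2001.
Fry emergence is observed: Oct 5, 2001 + 2 weeks = Oct 19, 2001.
Aug 16, 2001 falls between when the river peaks (Aug 8, 2001) and when the floodplain is inundated (Sep 3, 2001).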